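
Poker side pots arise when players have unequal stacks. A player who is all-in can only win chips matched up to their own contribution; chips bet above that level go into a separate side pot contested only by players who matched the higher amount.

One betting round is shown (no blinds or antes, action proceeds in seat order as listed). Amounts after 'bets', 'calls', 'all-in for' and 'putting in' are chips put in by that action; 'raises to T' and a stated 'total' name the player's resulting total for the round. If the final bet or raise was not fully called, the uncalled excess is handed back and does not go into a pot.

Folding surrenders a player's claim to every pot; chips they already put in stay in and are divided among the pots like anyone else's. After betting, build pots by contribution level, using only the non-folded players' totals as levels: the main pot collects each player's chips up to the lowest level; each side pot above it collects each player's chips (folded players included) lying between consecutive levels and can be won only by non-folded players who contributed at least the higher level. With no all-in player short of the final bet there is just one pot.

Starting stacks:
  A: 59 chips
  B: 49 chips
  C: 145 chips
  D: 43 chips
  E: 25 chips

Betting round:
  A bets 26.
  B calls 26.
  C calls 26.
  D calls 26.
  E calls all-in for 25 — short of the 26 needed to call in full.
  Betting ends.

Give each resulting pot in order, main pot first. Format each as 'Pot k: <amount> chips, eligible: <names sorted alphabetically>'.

Contributions: A=26, B=26, C=26, D=26, E=25
Pot levels (distinct totals of non-folded players): 25, 26
Layer 1-25: 25 each from A, B, C, D, E = 25*5 = 125 chips; eligible A, B, C, D, E
Layer 26-26: 1 each from A, B, C, D = 1*4 = 4 chips; eligible A, B, C, D

Pot 1: 125 chips, eligible: A, B, C, D, E
Pot 2: 4 chips, eligible: A, B, C, D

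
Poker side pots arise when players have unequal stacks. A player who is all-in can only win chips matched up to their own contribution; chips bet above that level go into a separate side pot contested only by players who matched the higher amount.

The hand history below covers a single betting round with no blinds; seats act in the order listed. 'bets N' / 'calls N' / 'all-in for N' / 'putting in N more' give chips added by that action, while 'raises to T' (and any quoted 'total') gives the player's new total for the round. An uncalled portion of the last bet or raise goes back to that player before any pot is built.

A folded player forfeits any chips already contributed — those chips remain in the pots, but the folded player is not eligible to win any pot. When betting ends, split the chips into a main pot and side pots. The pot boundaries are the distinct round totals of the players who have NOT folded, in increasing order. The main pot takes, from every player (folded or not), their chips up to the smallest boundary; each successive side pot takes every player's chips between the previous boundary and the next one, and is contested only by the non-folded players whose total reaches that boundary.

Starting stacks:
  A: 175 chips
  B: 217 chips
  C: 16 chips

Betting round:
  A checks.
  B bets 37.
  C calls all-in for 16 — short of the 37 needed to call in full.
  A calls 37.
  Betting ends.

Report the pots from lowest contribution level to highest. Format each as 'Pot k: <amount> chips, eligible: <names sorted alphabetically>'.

Pot 1: 48 chips, eligible: A, B, C
Pot 2: 42 chips, eligible: A, B

Derivation:
Contributions: A=37, B=37, C=16
Pot levels (distinct totals of non-folded players): 16, 37
Layer 1-16: 16 each from A, B, C = 16*3 = 48 chips; eligible A, B, C
Layer 17-37: 21 each from A, B = 21*2 = 42 chips; eligible A, B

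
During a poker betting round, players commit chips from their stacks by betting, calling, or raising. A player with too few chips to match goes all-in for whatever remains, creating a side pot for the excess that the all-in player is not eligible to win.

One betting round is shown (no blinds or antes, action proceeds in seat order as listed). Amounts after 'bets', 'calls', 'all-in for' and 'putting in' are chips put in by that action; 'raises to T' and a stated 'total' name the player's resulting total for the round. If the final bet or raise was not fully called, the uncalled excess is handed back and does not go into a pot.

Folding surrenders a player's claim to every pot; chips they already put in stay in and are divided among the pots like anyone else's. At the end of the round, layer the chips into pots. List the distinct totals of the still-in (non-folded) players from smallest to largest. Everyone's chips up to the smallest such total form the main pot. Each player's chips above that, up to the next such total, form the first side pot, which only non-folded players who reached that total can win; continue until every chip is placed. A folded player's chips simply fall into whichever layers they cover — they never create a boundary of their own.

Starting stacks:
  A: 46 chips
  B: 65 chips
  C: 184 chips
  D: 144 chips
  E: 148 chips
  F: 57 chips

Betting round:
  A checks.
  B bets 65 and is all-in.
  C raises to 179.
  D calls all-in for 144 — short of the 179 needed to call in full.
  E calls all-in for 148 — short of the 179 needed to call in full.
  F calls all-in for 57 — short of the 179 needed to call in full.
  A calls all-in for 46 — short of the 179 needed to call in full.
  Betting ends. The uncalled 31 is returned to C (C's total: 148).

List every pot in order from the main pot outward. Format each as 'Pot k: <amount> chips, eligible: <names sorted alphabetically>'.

Pot 1: 276 chips, eligible: A, B, C, D, E, F
Pot 2: 55 chips, eligible: B, C, D, E, F
Pot 3: 32 chips, eligible: B, C, D, E
Pot 4: 237 chips, eligible: C, D, E
Pot 5: 8 chips, eligible: C, E

Derivation:
Contributions (after 31 returned to C): A=46, B=65, C=148, D=144, E=148, F=57
Pot levels (distinct totals of non-folded players): 46, 57, 65, 144, 148
Layer 1-46: 46 each from A, B, C, D, E, F = 46*6 = 276 chips; eligible A, B, C, D, E, F
Layer 47-57: 11 each from B, C, D, E, F = 11*5 = 55 chips; eligible B, C, D, E, F
Layer 58-65: 8 each from B, C, D, E = 8*4 = 32 chips; eligible B, C, D, E
Layer 66-144: 79 each from C, D, E = 79*3 = 237 chips; eligible C, D, E
Layer 145-148: 4 each from C, E = 4*2 = 8 chips; eligible C, E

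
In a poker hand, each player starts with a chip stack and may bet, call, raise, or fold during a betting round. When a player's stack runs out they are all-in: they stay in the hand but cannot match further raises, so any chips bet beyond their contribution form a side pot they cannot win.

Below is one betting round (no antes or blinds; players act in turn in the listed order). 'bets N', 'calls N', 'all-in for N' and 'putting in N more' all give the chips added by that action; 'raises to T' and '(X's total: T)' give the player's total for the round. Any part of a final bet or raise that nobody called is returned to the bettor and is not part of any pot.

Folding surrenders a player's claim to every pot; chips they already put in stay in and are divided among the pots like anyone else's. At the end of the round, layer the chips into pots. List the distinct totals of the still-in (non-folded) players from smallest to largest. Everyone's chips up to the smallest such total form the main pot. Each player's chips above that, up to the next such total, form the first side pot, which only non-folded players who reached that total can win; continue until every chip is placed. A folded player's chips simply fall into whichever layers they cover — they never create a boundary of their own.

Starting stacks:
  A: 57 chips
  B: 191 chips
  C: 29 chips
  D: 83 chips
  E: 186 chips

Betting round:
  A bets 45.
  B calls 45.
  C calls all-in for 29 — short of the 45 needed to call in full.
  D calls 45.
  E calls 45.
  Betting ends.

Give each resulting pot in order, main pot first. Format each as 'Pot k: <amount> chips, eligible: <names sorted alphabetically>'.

Pot 1: 145 chips, eligible: A, B, C, D, E
Pot 2: 64 chips, eligible: A, B, D, E

Derivation:
Contributions: A=45, B=45, C=29, D=45, E=45
Pot levels (distinct totals of non-folded players): 29, 45
Layer 1-29: 29 each from A, B, C, D, E = 29*5 = 145 chips; eligible A, B, C, D, E
Layer 30-45: 16 each from A, B, D, E = 16*4 = 64 chips; eligible A, B, D, E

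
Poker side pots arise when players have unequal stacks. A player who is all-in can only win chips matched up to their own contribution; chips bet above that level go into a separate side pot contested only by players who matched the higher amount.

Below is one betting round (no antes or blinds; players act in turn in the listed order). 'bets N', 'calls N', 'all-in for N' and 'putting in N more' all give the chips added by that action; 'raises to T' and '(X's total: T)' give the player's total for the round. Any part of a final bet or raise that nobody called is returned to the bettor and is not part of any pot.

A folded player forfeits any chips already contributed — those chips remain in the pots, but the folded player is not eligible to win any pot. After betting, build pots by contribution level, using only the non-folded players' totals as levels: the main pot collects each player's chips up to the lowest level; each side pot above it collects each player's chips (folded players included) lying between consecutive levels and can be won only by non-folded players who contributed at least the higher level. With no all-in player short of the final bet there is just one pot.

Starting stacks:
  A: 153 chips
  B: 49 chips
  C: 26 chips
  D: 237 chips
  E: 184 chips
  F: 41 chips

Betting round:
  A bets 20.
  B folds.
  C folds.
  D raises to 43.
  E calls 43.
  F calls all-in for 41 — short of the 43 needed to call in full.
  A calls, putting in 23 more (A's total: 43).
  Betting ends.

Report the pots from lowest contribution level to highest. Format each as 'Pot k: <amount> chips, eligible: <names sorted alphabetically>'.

Contributions: A=43, D=43, E=43, F=41
Folded: B, C
Pot levels (distinct totals of non-folded players): 41, 43
Layer 1-41: 41 each from A, D, E, F = 41*4 = 164 chips; eligible A, D, E, F
Layer 42-43: 2 each from A, D, E = 2*3 = 6 chips; eligible A, D, E

Pot 1: 164 chips, eligible: A, D, E, F
Pot 2: 6 chips, eligible: A, D, E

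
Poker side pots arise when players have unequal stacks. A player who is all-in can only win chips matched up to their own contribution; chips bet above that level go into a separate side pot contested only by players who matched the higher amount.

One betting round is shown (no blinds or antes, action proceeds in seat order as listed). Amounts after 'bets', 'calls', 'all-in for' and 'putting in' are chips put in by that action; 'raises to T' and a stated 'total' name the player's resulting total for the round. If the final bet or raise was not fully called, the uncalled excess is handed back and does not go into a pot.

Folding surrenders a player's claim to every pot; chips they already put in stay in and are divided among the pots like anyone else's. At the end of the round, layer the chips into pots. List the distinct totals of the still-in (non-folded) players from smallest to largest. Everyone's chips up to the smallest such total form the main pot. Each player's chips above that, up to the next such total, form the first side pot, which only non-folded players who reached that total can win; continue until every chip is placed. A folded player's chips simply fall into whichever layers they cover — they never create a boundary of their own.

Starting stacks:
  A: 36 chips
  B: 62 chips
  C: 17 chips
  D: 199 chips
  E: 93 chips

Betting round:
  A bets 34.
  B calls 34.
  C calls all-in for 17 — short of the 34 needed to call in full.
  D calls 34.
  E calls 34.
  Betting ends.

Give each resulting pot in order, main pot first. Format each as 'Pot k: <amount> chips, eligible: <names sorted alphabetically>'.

Pot 1: 85 chips, eligible: A, B, C, D, E
Pot 2: 68 chips, eligible: A, B, D, E

Derivation:
Contributions: A=34, B=34, C=17, D=34, E=34
Pot levels (distinct totals of non-folded players): 17, 34
Layer 1-17: 17 each from A, B, C, D, E = 17*5 = 85 chips; eligible A, B, C, D, E
Layer 18-34: 17 each from A, B, D, E = 17*4 = 68 chips; eligible A, B, D, E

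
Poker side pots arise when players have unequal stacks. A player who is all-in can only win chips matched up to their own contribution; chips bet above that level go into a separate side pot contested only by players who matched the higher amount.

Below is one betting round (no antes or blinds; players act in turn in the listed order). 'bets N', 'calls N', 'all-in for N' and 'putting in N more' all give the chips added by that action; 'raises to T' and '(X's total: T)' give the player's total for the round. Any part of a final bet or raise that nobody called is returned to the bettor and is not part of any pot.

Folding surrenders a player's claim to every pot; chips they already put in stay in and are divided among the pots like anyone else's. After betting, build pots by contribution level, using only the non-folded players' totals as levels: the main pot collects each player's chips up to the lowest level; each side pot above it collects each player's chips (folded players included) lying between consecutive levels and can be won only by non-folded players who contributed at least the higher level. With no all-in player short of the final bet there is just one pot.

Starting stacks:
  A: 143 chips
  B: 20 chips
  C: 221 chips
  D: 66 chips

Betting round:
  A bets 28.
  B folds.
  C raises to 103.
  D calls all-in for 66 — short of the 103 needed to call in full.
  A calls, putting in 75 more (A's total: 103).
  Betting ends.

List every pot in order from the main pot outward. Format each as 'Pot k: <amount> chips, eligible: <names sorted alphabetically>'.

Contributions: A=103, C=103, D=66
Folded: B
Pot levels (distinct totals of non-folded players): 66, 103
Layer 1-66: 66 each from A, C, D = 66*3 = 198 chips; eligible A, C, D
Layer 67-103: 37 each from A, C = 37*2 = 74 chips; eligible A, C

Pot 1: 198 chips, eligible: A, C, D
Pot 2: 74 chips, eligible: A, C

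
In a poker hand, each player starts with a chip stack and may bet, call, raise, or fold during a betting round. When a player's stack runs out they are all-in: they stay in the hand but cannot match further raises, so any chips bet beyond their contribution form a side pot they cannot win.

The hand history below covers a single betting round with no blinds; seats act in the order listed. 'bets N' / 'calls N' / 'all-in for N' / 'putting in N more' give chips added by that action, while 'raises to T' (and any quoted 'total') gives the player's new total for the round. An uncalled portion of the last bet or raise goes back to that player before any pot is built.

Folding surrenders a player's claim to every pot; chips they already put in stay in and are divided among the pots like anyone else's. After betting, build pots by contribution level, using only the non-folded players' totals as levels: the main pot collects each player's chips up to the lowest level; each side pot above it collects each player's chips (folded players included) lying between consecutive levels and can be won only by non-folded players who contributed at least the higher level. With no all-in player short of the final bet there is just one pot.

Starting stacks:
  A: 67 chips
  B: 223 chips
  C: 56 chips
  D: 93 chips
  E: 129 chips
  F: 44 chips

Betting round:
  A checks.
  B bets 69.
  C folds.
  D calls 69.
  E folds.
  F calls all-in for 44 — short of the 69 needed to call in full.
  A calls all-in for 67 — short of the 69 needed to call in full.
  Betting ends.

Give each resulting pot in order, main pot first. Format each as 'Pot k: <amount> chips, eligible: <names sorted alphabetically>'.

Pot 1: 176 chips, eligible: A, B, D, F
Pot 2: 69 chips, eligible: A, B, D
Pot 3: 4 chips, eligible: B, D

Derivation:
Contributions: A=67, B=69, D=69, F=44
Folded: C, E
Pot levels (distinct totals of non-folded players): 44, 67, 69
Layer 1-44: 44 each from A, B, D, F = 44*4 = 176 chips; eligible A, B, D, F
Layer 45-67: 23 each from A, B, D = 23*3 = 69 chips; eligible A, B, D
Layer 68-69: 2 each from B, D = 2*2 = 4 chips; eligible B, D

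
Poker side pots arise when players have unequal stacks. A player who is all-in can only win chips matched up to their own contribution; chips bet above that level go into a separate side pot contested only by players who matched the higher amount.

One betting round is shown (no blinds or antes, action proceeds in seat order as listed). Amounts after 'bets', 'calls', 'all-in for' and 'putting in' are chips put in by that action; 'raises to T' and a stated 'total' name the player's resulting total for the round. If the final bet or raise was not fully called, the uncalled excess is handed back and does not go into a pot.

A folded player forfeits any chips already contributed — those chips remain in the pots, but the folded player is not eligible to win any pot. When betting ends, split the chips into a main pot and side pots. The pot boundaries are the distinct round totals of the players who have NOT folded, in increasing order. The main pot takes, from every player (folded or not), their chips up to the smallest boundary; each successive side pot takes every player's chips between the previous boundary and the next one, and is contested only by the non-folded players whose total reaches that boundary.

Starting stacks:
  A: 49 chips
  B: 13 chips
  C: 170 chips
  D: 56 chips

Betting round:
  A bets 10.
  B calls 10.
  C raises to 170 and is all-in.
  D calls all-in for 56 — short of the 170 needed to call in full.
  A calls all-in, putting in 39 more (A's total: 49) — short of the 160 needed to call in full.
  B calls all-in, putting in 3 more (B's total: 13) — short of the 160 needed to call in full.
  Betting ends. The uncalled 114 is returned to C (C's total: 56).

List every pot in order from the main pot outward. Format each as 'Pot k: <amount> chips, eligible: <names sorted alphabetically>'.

Pot 1: 52 chips, eligible: A, B, C, D
Pot 2: 108 chips, eligible: A, C, D
Pot 3: 14 chips, eligible: C, D

Derivation:
Contributions (after 114 returned to C): A=49, B=13, C=56, D=56
Pot levels (distinct totals of non-folded players): 13, 49, 56
Layer 1-13: 13 each from A, B, C, D = 13*4 = 52 chips; eligible A, B, C, D
Layer 14-49: 36 each from A, C, D = 36*3 = 108 chips; eligible A, C, D
Layer 50-56: 7 each from C, D = 7*2 = 14 chips; eligible C, D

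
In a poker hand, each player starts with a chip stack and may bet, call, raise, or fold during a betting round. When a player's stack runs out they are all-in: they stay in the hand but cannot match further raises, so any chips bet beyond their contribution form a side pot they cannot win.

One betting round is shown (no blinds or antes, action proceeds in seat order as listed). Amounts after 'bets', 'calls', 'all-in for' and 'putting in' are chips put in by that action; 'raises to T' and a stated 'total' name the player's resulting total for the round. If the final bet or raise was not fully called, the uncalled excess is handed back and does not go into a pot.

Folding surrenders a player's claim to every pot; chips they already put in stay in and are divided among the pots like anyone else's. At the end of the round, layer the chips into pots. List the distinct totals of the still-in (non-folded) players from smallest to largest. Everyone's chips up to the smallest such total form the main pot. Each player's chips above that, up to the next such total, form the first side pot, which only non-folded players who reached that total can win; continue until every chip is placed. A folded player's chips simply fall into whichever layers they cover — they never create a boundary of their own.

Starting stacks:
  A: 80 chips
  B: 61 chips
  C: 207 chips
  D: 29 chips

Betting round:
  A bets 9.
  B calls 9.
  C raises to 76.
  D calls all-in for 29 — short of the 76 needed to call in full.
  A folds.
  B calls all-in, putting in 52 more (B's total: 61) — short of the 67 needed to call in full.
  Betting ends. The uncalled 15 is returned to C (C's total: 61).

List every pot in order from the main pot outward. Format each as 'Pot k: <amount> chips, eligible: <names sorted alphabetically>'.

Contributions (after 15 returned to C): A=9, B=61, C=61, D=29
Folded: A
Pot levels (distinct totals of non-folded players): 29, 61
Layer 1-29: A 9 + B 29 + C 29 + D 29 = 96 chips; eligible B, C, D
Layer 30-61: 32 each from B, C = 32*2 = 64 chips; eligible B, C

Pot 1: 96 chips, eligible: B, C, D
Pot 2: 64 chips, eligible: B, C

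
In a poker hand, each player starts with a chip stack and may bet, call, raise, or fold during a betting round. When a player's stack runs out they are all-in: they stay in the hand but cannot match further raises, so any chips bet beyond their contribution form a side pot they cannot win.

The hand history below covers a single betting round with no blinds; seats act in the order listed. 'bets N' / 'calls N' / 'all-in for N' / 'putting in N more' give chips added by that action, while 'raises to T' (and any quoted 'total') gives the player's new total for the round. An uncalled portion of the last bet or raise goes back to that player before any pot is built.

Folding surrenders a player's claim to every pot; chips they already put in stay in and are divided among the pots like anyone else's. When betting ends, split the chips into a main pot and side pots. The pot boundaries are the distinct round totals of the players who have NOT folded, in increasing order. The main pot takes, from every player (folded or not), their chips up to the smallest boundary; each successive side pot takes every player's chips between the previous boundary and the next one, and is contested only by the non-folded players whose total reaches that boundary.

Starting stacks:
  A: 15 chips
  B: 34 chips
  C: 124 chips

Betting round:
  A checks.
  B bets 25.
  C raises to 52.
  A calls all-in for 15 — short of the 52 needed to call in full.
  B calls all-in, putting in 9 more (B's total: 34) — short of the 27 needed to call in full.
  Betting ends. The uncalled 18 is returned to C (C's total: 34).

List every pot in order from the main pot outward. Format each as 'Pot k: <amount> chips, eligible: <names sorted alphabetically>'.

Pot 1: 45 chips, eligible: A, B, C
Pot 2: 38 chips, eligible: B, C

Derivation:
Contributions (after 18 returned to C): A=15, B=34, C=34
Pot levels (distinct totals of non-folded players): 15, 34
Layer 1-15: 15 each from A, B, C = 15*3 = 45 chips; eligible A, B, C
Layer 16-34: 19 each from B, C = 19*2 = 38 chips; eligible B, C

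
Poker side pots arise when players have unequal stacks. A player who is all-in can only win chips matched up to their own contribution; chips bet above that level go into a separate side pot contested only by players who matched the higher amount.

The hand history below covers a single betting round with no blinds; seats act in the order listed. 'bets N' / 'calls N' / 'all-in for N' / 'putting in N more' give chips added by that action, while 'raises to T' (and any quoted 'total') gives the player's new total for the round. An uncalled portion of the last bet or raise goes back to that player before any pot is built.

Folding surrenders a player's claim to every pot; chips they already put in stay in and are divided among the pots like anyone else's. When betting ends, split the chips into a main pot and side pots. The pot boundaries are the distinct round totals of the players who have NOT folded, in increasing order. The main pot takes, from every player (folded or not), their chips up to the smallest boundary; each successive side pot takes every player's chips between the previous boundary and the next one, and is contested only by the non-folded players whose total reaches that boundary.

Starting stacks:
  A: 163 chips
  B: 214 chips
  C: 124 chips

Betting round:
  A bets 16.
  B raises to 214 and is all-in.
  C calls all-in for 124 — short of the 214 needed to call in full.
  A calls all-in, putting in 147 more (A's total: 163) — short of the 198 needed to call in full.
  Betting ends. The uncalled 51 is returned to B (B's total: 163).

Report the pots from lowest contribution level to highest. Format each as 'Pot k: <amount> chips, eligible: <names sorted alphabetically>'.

Pot 1: 372 chips, eligible: A, B, C
Pot 2: 78 chips, eligible: A, B

Derivation:
Contributions (after 51 returned to B): A=163, B=163, C=124
Pot levels (distinct totals of non-folded players): 124, 163
Layer 1-124: 124 each from A, B, C = 124*3 = 372 chips; eligible A, B, C
Layer 125-163: 39 each from A, B = 39*2 = 78 chips; eligible A, B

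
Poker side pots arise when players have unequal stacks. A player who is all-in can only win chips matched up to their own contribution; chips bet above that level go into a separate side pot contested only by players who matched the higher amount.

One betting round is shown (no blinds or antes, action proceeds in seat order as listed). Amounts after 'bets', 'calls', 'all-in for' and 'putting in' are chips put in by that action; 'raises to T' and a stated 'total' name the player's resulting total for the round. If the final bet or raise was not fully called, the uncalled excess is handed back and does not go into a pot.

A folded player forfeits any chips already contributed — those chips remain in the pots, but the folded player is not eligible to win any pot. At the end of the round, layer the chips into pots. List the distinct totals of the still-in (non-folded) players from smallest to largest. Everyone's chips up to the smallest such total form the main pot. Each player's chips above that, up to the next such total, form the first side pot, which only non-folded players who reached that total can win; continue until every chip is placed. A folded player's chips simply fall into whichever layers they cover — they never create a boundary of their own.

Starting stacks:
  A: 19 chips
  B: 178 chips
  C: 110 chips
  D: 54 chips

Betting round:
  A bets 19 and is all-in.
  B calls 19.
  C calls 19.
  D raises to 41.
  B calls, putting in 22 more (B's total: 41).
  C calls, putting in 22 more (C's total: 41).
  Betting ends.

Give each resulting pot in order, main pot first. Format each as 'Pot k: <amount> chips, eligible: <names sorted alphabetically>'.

Contributions: A=19, B=41, C=41, D=41
Pot levels (distinct totals of non-folded players): 19, 41
Layer 1-19: 19 each from A, B, C, D = 19*4 = 76 chips; eligible A, B, C, D
Layer 20-41: 22 each from B, C, D = 22*3 = 66 chips; eligible B, C, D

Pot 1: 76 chips, eligible: A, B, C, D
Pot 2: 66 chips, eligible: B, C, D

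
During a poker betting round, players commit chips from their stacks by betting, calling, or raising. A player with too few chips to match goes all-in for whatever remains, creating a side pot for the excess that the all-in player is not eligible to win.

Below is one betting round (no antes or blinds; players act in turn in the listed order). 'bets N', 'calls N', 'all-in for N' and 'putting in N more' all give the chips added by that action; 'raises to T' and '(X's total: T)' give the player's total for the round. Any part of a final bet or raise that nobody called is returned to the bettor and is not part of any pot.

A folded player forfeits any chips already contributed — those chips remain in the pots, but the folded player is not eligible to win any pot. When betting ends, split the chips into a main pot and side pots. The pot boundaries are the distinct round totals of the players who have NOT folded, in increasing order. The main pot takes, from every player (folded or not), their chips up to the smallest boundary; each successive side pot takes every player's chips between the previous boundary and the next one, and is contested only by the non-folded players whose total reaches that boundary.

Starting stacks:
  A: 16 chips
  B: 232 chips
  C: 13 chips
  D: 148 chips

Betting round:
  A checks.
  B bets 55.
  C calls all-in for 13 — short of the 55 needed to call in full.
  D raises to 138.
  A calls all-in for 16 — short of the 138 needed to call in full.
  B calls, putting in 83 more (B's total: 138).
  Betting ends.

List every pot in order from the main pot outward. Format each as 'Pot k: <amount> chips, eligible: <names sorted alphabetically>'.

Contributions: A=16, B=138, C=13, D=138
Pot levels (distinct totals of non-folded players): 13, 16, 138
Layer 1-13: 13 each from A, B, C, D = 13*4 = 52 chips; eligible A, B, C, D
Layer 14-16: 3 each from A, B, D = 3*3 = 9 chips; eligible A, B, D
Layer 17-138: 122 each from B, D = 122*2 = 244 chips; eligible B, D

Pot 1: 52 chips, eligible: A, B, C, D
Pot 2: 9 chips, eligible: A, B, D
Pot 3: 244 chips, eligible: B, D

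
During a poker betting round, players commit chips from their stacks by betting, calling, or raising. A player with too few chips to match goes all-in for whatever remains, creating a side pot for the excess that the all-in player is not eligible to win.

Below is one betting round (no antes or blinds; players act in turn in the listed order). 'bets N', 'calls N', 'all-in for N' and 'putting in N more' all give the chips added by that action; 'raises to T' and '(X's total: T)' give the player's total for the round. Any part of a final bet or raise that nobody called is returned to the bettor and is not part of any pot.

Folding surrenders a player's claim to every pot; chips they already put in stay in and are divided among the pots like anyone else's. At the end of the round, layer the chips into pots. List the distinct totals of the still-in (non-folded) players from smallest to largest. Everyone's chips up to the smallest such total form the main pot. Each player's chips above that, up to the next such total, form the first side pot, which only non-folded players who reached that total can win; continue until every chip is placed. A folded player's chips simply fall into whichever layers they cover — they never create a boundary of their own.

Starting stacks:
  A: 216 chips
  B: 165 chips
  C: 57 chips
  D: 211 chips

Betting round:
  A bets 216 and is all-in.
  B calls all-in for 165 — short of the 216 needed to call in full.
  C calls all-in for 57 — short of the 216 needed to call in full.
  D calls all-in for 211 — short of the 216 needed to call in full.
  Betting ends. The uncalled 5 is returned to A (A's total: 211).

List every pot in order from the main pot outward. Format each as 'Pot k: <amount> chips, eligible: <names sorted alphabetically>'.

Contributions (after 5 returned to A): A=211, B=165, C=57, D=211
Pot levels (distinct totals of non-folded players): 57, 165, 211
Layer 1-57: 57 each from A, B, C, D = 57*4 = 228 chips; eligible A, B, C, D
Layer 58-165: 108 each from A, B, D = 108*3 = 324 chips; eligible A, B, D
Layer 166-211: 46 each from A, D = 46*2 = 92 chips; eligible A, D

Pot 1: 228 chips, eligible: A, B, C, D
Pot 2: 324 chips, eligible: A, B, D
Pot 3: 92 chips, eligible: A, D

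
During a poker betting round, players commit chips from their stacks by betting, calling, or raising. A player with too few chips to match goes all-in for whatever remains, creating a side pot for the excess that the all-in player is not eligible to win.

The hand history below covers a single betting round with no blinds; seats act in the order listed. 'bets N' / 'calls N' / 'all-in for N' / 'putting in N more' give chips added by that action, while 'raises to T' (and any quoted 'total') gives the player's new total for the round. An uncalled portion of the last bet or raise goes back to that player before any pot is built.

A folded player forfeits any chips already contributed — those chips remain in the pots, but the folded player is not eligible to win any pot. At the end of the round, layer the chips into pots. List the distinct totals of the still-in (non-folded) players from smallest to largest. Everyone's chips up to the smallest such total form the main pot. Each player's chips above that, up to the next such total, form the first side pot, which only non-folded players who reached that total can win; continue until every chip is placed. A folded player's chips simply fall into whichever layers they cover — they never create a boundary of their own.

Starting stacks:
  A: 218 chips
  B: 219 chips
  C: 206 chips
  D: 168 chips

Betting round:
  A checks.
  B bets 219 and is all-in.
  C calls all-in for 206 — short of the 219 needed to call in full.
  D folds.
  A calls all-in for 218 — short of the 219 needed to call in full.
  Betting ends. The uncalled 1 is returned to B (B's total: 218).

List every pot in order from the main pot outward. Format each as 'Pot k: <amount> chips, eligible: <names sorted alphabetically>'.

Pot 1: 618 chips, eligible: A, B, C
Pot 2: 24 chips, eligible: A, B

Derivation:
Contributions (after 1 returned to B): A=218, B=218, C=206
Folded: D
Pot levels (distinct totals of non-folded players): 206, 218
Layer 1-206: 206 each from A, B, C = 206*3 = 618 chips; eligible A, B, C
Layer 207-218: 12 each from A, B = 12*2 = 24 chips; eligible A, B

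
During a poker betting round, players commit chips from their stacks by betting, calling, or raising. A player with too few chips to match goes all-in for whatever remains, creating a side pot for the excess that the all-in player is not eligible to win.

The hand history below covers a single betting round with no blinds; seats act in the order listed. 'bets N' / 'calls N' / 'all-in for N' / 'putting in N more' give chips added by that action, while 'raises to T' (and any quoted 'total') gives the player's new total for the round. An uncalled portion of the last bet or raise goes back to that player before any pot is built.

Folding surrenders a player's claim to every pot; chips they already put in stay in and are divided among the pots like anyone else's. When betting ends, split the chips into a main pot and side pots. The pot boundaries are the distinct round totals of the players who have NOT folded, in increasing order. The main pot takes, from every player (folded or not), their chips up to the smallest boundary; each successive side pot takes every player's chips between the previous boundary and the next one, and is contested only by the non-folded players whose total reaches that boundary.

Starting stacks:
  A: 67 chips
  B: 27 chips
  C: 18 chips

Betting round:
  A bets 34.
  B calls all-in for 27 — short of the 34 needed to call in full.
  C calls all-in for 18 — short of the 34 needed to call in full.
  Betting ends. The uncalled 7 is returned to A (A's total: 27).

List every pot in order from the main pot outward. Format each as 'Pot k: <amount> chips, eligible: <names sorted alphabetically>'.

Pot 1: 54 chips, eligible: A, B, C
Pot 2: 18 chips, eligible: A, B

Derivation:
Contributions (after 7 returned to A): A=27, B=27, C=18
Pot levels (distinct totals of non-folded players): 18, 27
Layer 1-18: 18 each from A, B, C = 18*3 = 54 chips; eligible A, B, C
Layer 19-27: 9 each from A, B = 9*2 = 18 chips; eligible A, B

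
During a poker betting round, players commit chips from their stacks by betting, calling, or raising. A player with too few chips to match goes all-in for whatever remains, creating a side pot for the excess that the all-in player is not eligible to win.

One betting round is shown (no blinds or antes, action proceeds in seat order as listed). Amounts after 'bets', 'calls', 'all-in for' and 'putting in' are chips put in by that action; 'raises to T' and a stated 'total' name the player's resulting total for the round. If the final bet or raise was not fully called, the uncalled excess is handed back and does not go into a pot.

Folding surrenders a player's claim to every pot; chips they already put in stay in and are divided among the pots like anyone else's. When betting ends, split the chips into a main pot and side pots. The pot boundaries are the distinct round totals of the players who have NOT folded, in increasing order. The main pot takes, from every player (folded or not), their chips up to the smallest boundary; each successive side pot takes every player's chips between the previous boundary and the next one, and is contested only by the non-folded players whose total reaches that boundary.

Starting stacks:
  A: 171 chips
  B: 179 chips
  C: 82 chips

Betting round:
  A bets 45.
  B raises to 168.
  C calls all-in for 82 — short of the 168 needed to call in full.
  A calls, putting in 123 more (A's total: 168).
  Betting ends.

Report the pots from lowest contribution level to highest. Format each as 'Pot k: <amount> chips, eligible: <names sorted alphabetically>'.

Pot 1: 246 chips, eligible: A, B, C
Pot 2: 172 chips, eligible: A, B

Derivation:
Contributions: A=168, B=168, C=82
Pot levels (distinct totals of non-folded players): 82, 168
Layer 1-82: 82 each from A, B, C = 82*3 = 246 chips; eligible A, B, C
Layer 83-168: 86 each from A, B = 86*2 = 172 chips; eligible A, B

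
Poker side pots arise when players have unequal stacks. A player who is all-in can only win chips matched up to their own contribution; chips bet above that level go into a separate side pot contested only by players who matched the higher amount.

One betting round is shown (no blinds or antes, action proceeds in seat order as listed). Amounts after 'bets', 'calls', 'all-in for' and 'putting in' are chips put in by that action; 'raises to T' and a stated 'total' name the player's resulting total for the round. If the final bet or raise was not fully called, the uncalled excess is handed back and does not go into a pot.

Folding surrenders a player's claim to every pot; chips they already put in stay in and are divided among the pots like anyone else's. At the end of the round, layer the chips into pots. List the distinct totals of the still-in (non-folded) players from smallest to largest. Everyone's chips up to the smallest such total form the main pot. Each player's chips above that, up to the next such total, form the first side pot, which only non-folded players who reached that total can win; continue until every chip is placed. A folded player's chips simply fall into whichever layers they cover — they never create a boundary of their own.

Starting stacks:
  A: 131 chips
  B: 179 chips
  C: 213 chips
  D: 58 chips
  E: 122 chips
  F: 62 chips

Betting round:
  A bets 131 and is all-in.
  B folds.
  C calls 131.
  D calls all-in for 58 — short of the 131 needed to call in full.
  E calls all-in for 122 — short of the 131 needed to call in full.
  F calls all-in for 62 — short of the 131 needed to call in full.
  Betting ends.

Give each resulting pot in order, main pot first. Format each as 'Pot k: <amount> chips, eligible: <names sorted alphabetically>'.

Pot 1: 290 chips, eligible: A, C, D, E, F
Pot 2: 16 chips, eligible: A, C, E, F
Pot 3: 180 chips, eligible: A, C, E
Pot 4: 18 chips, eligible: A, C

Derivation:
Contributions: A=131, C=131, D=58, E=122, F=62
Folded: B
Pot levels (distinct totals of non-folded players): 58, 62, 122, 131
Layer 1-58: 58 each from A, C, D, E, F = 58*5 = 290 chips; eligible A, C, D, E, F
Layer 59-62: 4 each from A, C, E, F = 4*4 = 16 chips; eligible A, C, E, F
Layer 63-122: 60 each from A, C, E = 60*3 = 180 chips; eligible A, C, E
Layer 123-131: 9 each from A, C = 9*2 = 18 chips; eligible A, C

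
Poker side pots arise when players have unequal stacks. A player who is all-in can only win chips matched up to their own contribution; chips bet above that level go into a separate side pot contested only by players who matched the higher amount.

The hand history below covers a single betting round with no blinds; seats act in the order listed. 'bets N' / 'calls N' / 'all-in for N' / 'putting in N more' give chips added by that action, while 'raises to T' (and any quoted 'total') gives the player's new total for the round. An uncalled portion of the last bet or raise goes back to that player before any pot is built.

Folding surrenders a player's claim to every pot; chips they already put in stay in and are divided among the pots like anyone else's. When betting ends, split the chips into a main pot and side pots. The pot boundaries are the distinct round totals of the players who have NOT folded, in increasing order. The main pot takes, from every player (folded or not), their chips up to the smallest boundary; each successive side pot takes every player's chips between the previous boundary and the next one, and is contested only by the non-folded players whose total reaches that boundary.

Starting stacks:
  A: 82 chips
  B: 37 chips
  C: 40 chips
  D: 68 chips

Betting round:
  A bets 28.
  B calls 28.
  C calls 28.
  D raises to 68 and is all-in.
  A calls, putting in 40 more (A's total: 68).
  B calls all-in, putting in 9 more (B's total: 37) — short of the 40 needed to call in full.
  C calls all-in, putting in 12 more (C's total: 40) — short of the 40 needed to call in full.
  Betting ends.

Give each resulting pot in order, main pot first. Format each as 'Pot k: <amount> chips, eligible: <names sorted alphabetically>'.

Contributions: A=68, B=37, C=40, D=68
Pot levels (distinct totals of non-folded players): 37, 40, 68
Layer 1-37: 37 each from A, B, C, D = 37*4 = 148 chips; eligible A, B, C, D
Layer 38-40: 3 each from A, C, D = 3*3 = 9 chips; eligible A, C, D
Layer 41-68: 28 each from A, D = 28*2 = 56 chips; eligible A, D

Pot 1: 148 chips, eligible: A, B, C, D
Pot 2: 9 chips, eligible: A, C, D
Pot 3: 56 chips, eligible: A, D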